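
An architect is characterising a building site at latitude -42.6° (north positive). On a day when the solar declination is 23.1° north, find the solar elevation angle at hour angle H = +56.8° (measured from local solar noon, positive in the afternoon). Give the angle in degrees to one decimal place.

6.0°

cos θ_z = sin(-42.6°) sin(23.1°) + cos(-42.6°) cos(23.1°) cos(56.80°) = -0.2656 + 0.3707 = 0.1051.
θ_z = arccos(0.1051) = 83.97°, so the elevation is 90° − 83.97° = 6.03°.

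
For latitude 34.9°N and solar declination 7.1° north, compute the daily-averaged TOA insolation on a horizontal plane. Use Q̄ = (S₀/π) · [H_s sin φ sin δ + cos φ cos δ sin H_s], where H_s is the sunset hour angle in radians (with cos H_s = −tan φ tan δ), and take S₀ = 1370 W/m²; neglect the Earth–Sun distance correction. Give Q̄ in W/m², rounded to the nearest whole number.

405 W/m²

The sunset hour angle satisfies cos H_s = −tan φ tan δ = -0.0869, giving H_s = 94.99°. In radians, H_s = 1.6579.
H_s sin φ sin δ = 1.6579 × 0.5721 × 0.1236 = 0.1172.
cos φ cos δ sin H_s = 0.8202 × 0.9923 × 0.9962 = 0.8108.
Q̄ = (1370/π) × (0.1172 + 0.8108) = 436.08 × 0.9280 = 404.68 W/m².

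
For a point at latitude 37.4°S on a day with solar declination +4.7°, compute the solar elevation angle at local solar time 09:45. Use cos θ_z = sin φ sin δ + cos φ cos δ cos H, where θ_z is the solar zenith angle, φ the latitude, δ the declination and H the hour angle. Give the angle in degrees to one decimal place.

Hour angle H = 15° × (9.75 − 12) = -33.75°.
With φ = -37.4°, δ = 4.7°, H = -33.75°: sin φ sin δ = -0.0498, cos φ cos δ cos H = 0.6583, so cos θ_z = 0.6085.
θ_z = arccos(0.6085) = 52.52°, so the elevation is 90° − 52.52° = 37.48°.

37.5°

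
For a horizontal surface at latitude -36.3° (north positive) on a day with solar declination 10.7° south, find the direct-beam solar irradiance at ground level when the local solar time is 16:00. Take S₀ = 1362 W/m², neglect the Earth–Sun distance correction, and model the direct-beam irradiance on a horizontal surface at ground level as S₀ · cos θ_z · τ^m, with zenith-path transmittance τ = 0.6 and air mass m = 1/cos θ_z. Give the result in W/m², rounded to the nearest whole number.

Hour angle H = 15° × (16 − 12) = 60.00°.
cos θ_z = sin φ sin δ + cos φ cos δ cos H = (-0.5920)(-0.1857) + (0.8059)(0.9826)(0.5000) = 0.5059.
Air mass m = 1/cos θ_z = 1/0.5059 = 1.977; τ^m = 0.6^1.977 = 0.3643.
Surface direct beam = 1362 × 0.5059 × 0.3643 = 251.02 W/m².

251 W/m²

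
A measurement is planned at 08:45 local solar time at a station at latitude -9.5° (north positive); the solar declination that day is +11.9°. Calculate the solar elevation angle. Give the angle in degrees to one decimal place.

Hour angle H = 15° × (8.75 − 12) = -48.75°.
With φ = -9.5°, δ = 11.9°, H = -48.75°: sin φ sin δ = -0.0340, cos φ cos δ cos H = 0.6363, so cos θ_z = 0.6023.
θ_z = arccos(0.6023) = 52.97°, so the elevation is 90° − 52.97° = 37.03°.

37.0°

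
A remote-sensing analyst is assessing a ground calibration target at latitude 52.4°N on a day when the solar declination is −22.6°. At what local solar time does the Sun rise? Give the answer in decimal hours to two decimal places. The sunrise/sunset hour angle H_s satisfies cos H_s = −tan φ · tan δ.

−tan φ tan δ = −(1.2985)(-0.4163) = 0.5406; H_s = arccos(0.5406) = 57.28°.
Sunrise is at 12 − H_s/15 = 12 − 3.819 = 8.181 h local solar time.

8.18 h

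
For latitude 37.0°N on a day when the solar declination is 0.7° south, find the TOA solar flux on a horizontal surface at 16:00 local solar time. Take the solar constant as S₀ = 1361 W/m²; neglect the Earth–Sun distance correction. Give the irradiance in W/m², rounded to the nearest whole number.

Hour angle H = 15° × (16 − 12) = 60.00°.
With φ = 37.0°, δ = -0.7°, H = 60.00°: sin φ sin δ = -0.0074, cos φ cos δ cos H = 0.3993, so cos θ_z = 0.3919.
Top-of-atmosphere irradiance = S₀ cos θ_z = 1361 × 0.3919 = 533.38 W/m².

533 W/m²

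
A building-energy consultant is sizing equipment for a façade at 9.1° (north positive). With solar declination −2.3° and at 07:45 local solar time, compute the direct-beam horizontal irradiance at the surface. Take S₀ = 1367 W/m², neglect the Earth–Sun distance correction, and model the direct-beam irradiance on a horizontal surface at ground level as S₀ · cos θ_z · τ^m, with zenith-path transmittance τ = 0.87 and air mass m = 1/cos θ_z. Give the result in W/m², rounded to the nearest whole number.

425 W/m²

Hour angle H = 15° × (7.75 − 12) = -63.75°.
cos θ_z = sin φ sin δ + cos φ cos δ cos H = (0.1582)(-0.0401) + (0.9874)(0.9992)(0.4423) = 0.4300.
Air mass m = 1/cos θ_z = 1/0.4300 = 2.326; τ^m = 0.87^2.326 = 0.7233.
Surface direct beam = 1367 × 0.4300 × 0.7233 = 425.16 W/m².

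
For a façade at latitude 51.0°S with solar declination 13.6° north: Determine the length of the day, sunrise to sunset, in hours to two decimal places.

9.68 hours

The sunset hour angle satisfies cos H_s = −tan φ tan δ = 0.2988, giving H_s = 72.61°.
Day length = 2 H_s / 15° h⁻¹ = 145.22° / 15 = 9.681 h.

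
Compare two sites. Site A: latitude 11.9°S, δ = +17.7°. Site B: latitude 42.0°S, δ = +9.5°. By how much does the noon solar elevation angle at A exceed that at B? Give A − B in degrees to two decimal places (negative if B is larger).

+21.90°

A: 90° − |-11.9 − (17.7)| = 60.40°.
B: 90° − |-42.0 − (9.5)| = 38.50°.
A − B = 60.40 − 38.50 = 21.90°.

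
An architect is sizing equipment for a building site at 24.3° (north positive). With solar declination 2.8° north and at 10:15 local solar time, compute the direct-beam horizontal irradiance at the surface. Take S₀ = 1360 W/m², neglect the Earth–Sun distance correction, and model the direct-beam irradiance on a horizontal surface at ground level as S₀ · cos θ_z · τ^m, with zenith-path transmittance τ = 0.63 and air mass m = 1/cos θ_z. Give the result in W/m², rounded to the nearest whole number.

Hour angle H = 15° × (10.25 − 12) = -26.25°.
With φ = 24.3°, δ = 2.8°, H = -26.25°: sin φ sin δ = 0.0201, cos φ cos δ cos H = 0.8164, so cos θ_z = 0.8365.
Air mass m = 1/cos θ_z = 1/0.8365 = 1.195; τ^m = 0.63^1.195 = 0.5757.
Surface direct beam = 1360 × 0.8365 × 0.5757 = 654.94 W/m².

655 W/m²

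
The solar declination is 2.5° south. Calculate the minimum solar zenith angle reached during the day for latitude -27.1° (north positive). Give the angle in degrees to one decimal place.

At local solar noon the hour angle is zero, so the zenith angle is |φ − δ| = |-27.1° − (-2.5°)| = 24.6°.

24.6°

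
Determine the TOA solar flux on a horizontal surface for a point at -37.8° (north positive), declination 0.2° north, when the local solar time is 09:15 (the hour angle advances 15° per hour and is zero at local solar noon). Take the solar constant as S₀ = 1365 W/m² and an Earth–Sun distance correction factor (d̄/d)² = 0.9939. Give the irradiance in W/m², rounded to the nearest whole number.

Hour angle H = 15° × (9.25 − 12) = -41.25°.
With φ = -37.8°, δ = 0.2°, H = -41.25°: sin φ sin δ = -0.0021, cos φ cos δ cos H = 0.5941, so cos θ_z = 0.5920.
Top-of-atmosphere irradiance = S₀ (d̄/d)² cos θ_z = 1365 × 0.9939 × 0.5920 = 803.15 W/m².

803 W/m²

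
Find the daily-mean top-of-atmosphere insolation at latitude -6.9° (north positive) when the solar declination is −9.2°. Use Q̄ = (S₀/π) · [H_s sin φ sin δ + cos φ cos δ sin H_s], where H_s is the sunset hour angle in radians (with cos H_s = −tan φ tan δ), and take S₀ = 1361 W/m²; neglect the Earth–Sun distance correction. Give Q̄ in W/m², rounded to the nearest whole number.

cos H_s = −tan(-6.9°) · tan(-9.2°) = -0.0196, so H_s = arccos(-0.0196) = 91.12°. In radians, H_s = 1.5903.
H_s sin φ sin δ = 1.5903 × -0.1201 × -0.1599 = 0.0305.
cos φ cos δ sin H_s = 0.9928 × 0.9871 × 0.9998 = 0.9798.
Q̄ = (1361/π) × (0.0305 + 0.9798) = 433.22 × 1.0103 = 437.68 W/m².

438 W/m²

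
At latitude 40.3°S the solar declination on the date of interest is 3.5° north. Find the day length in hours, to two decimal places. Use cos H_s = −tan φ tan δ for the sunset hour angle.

−tan φ tan δ = −(-0.8481)(0.0612) = 0.0519; H_s = arccos(0.0519) = 87.03°.
Day length = 2 H_s / 15° h⁻¹ = 174.06° / 15 = 11.604 h.

11.60 hours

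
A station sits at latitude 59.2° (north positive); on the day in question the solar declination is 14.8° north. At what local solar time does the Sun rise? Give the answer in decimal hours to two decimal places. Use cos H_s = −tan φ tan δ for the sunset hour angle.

−tan φ tan δ = −(1.6775)(0.2642) = -0.4432; H_s = arccos(-0.4432) = 116.31°.
Sunrise is at 12 − H_s/15 = 12 − 7.754 = 4.246 h local solar time.

4.25 h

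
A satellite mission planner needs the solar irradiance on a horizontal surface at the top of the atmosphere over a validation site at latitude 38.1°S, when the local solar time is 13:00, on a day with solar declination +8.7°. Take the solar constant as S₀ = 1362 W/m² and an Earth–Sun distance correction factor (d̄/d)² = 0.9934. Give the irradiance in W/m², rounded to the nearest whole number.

Hour angle H = 15° × (13 − 12) = 15.00°.
cos θ_z = sin(-38.1°) sin(8.7°) + cos(-38.1°) cos(8.7°) cos(15.00°) = -0.0933 + 0.7514 = 0.6581.
Top-of-atmosphere irradiance = S₀ (d̄/d)² cos θ_z = 1362 × 0.9934 × 0.6581 = 890.42 W/m².

890 W/m²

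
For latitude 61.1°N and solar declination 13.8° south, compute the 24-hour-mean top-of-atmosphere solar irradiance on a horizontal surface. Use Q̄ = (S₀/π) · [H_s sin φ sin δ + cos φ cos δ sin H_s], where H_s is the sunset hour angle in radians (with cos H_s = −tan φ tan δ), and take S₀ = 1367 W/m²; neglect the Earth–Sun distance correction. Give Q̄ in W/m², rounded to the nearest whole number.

82 W/m²

The sunset hour angle satisfies cos H_s = −tan φ tan δ = 0.4449, giving H_s = 63.58°. In radians, H_s = 1.1097.
H_s sin φ sin δ = 1.1097 × 0.8755 × -0.2385 = -0.2317.
cos φ cos δ sin H_s = 0.4833 × 0.9711 × 0.8956 = 0.4203.
Q̄ = (1367/π) × (-0.2317 + 0.4203) = 435.13 × 0.1886 = 82.07 W/m².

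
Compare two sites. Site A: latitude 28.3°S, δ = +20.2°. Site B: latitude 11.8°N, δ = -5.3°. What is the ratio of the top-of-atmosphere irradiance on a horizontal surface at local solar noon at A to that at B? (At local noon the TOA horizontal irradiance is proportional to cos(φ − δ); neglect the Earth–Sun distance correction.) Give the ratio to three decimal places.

0.693

A: cos θ_z = cos(-28.3° − (20.2°)) = 0.6626.
B: cos θ_z = cos(11.8° − (-5.3°)) = 0.9558.
Ratio A/B = 0.6626 / 0.9558 = 0.6932.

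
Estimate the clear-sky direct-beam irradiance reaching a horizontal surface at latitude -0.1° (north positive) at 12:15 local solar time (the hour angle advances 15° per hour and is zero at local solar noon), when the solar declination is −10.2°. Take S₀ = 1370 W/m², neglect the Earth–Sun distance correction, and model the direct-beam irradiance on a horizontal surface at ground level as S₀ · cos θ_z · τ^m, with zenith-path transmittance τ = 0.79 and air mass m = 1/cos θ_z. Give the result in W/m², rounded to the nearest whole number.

1059 W/m²

Hour angle H = 15° × (12.25 − 12) = 3.75°.
With φ = -0.1°, δ = -10.2°, H = 3.75°: sin φ sin δ = 0.0003, cos φ cos δ cos H = 0.9821, so cos θ_z = 0.9824.
Air mass m = 1/cos θ_z = 1/0.9824 = 1.018; τ^m = 0.79^1.018 = 0.7867.
Surface direct beam = 1370 × 0.9824 × 0.7867 = 1058.81 W/m².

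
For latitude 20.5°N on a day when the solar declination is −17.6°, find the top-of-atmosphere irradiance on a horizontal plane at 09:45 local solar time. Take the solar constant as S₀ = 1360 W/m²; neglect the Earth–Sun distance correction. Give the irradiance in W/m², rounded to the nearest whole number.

866 W/m²

Hour angle H = 15° × (9.75 − 12) = -33.75°.
cos θ_z = sin φ sin δ + cos φ cos δ cos H = (0.3502)(-0.3024) + (0.9367)(0.9532)(0.8315) = 0.6365.
Top-of-atmosphere irradiance = S₀ cos θ_z = 1360 × 0.6365 = 865.64 W/m².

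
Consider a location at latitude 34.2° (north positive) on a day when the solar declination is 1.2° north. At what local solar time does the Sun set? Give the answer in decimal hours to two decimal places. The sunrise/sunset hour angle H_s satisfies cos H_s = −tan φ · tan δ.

18.05 h

cos H_s = −tan(34.2°) · tan(1.2°) = -0.0142, so H_s = arccos(-0.0142) = 90.81°.
Sunset is at 12 + H_s/15 = 12 + 6.054 = 18.054 h local solar time.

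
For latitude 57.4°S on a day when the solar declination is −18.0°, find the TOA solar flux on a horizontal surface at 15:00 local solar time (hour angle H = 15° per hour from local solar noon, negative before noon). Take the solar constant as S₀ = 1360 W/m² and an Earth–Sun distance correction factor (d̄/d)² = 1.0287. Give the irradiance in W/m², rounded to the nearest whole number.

871 W/m²

Hour angle H = 15° × (15 − 12) = 45.00°.
With φ = -57.4°, δ = -18.0°, H = 45.00°: sin φ sin δ = 0.2603, cos φ cos δ cos H = 0.3623, so cos θ_z = 0.6226.
Top-of-atmosphere irradiance = S₀ (d̄/d)² cos θ_z = 1360 × 1.0287 × 0.6226 = 871.04 W/m².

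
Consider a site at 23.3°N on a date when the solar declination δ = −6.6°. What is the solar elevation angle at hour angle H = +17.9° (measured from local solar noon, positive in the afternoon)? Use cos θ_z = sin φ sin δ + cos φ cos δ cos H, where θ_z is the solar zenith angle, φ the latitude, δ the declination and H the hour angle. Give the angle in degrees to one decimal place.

cos θ_z = sin(23.3°) sin(-6.6°) + cos(23.3°) cos(-6.6°) cos(17.90°) = -0.0455 + 0.8682 = 0.8227.
θ_z = arccos(0.8227) = 34.64°, so the elevation is 90° − 34.64° = 55.36°.

55.4°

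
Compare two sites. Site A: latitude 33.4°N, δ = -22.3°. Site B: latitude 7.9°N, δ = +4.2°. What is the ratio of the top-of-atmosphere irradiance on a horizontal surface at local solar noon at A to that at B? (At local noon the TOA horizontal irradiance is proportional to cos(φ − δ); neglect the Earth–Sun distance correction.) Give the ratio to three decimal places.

0.565

A: cos θ_z = cos(33.4° − (-22.3°)) = 0.5635.
B: cos θ_z = cos(7.9° − (4.2°)) = 0.9979.
Ratio A/B = 0.5635 / 0.9979 = 0.5647.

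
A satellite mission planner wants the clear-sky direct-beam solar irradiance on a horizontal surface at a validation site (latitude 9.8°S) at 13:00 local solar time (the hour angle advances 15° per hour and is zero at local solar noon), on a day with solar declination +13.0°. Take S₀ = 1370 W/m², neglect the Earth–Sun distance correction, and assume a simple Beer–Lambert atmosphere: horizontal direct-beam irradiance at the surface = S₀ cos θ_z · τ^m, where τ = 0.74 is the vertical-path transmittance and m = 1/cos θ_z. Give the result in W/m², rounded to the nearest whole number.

Hour angle H = 15° × (13 − 12) = 15.00°.
cos θ_z = sin(-9.8°) sin(13.0°) + cos(-9.8°) cos(13.0°) cos(15.00°) = -0.0383 + 0.9274 = 0.8891.
Air mass m = 1/cos θ_z = 1/0.8891 = 1.125; τ^m = 0.74^1.125 = 0.7127.
Surface direct beam = 1370 × 0.8891 × 0.7127 = 868.12 W/m².

868 W/m²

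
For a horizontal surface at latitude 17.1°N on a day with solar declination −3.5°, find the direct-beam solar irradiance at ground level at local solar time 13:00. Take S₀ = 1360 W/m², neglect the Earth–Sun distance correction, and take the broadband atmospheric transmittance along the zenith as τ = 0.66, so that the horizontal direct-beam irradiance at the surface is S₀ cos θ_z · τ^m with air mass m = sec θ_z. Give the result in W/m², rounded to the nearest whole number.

Hour angle H = 15° × (13 − 12) = 15.00°.
cos θ_z = sin φ sin δ + cos φ cos δ cos H = (0.2940)(-0.0610) + (0.9558)(0.9981)(0.9659) = 0.9035.
Air mass m = 1/cos θ_z = 1/0.9035 = 1.107; τ^m = 0.66^1.107 = 0.6313.
Surface direct beam = 1360 × 0.9035 × 0.6313 = 775.72 W/m².

776 W/m²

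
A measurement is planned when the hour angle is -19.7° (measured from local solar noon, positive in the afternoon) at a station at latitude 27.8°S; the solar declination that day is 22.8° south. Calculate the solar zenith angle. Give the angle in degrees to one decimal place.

18.5°

With φ = -27.8°, δ = -22.8°, H = -19.70°: sin φ sin δ = 0.1807, cos φ cos δ cos H = 0.7677, so cos θ_z = 0.9484.
θ_z = arccos(0.9484) = 18.49°.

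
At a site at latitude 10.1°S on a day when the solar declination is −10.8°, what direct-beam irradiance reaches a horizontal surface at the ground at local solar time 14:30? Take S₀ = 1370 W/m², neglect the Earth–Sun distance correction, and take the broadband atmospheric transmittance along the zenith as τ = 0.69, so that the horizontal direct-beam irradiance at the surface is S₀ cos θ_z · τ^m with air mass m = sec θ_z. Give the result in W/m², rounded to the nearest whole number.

Hour angle H = 15° × (14.5 − 12) = 37.50°.
cos θ_z = sin(-10.1°) sin(-10.8°) + cos(-10.1°) cos(-10.8°) cos(37.50°) = 0.0329 + 0.7672 = 0.8001.
Air mass m = 1/cos θ_z = 1/0.8001 = 1.250; τ^m = 0.69^1.250 = 0.6289.
Surface direct beam = 1370 × 0.8001 × 0.6289 = 689.36 W/m².

689 W/m²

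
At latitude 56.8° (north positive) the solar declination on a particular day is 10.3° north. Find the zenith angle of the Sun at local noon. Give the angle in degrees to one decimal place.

At local solar noon the hour angle is zero, so the zenith angle is |φ − δ| = |56.8° − (10.3°)| = 46.5°.

46.5°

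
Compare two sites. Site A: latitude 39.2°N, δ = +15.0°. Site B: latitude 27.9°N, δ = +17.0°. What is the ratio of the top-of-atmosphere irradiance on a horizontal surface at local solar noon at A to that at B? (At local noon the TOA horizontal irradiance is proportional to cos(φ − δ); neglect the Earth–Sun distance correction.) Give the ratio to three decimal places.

A: cos θ_z = cos(39.2° − (15.0°)) = 0.9121.
B: cos θ_z = cos(27.9° − (17.0°)) = 0.9820.
Ratio A/B = 0.9121 / 0.9820 = 0.9288.

0.929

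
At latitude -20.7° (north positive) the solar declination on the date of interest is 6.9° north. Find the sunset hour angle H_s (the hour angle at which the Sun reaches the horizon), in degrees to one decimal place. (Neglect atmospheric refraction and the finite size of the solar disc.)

87.4°

The sunset hour angle satisfies cos H_s = −tan φ tan δ = 0.0457, giving H_s = 87.38°.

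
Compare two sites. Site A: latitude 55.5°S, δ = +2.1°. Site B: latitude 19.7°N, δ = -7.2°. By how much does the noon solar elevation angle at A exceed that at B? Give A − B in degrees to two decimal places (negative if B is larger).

-30.70°

A: 90° − |-55.5 − (2.1)| = 32.40°.
B: 90° − |19.7 − (-7.2)| = 63.10°.
A − B = 32.40 − 63.10 = -30.70°.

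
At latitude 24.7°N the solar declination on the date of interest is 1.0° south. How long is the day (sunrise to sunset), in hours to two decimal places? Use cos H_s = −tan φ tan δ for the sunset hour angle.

−tan φ tan δ = −(0.4599)(-0.0175) = 0.0080; H_s = arccos(0.0080) = 89.54°.
Day length = 2 H_s / 15° h⁻¹ = 179.08° / 15 = 11.939 h.

11.94 hours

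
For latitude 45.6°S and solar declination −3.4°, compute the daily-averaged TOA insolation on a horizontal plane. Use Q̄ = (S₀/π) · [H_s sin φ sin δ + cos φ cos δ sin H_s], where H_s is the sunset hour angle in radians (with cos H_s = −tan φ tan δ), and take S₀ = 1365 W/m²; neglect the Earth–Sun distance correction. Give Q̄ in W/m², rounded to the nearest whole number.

333 W/m²

The sunset hour angle satisfies cos H_s = −tan φ tan δ = -0.0607, giving H_s = 93.48°. In radians, H_s = 1.6315.
H_s sin φ sin δ = 1.6315 × -0.7145 × -0.0593 = 0.0691.
cos φ cos δ sin H_s = 0.6997 × 0.9982 × 0.9982 = 0.6972.
Q̄ = (1365/π) × (0.0691 + 0.6972) = 434.49 × 0.7663 = 332.95 W/m².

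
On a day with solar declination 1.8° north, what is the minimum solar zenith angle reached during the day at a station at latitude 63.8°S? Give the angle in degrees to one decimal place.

At local solar noon the hour angle is zero, so the zenith angle is |φ − δ| = |-63.8° − (1.8°)| = 65.6°.

65.6°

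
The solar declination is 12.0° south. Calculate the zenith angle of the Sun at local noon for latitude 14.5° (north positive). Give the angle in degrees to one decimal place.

At local solar noon the hour angle is zero, so the zenith angle is |φ − δ| = |14.5° − (-12.0°)| = 26.5°.

26.5°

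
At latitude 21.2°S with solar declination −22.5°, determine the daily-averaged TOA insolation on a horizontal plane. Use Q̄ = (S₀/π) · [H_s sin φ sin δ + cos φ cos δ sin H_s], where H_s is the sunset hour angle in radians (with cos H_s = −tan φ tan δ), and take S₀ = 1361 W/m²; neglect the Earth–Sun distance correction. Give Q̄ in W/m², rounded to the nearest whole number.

472 W/m²

−tan φ tan δ = −(-0.3879)(-0.4142) = -0.1607; H_s = arccos(-0.1607) = 99.25°. In radians, H_s = 1.7322.
H_s sin φ sin δ = 1.7322 × -0.3616 × -0.3827 = 0.2397.
cos φ cos δ sin H_s = 0.9323 × 0.9239 × 0.9870 = 0.8502.
Q̄ = (1361/π) × (0.2397 + 0.8502) = 433.22 × 1.0899 = 472.17 W/m².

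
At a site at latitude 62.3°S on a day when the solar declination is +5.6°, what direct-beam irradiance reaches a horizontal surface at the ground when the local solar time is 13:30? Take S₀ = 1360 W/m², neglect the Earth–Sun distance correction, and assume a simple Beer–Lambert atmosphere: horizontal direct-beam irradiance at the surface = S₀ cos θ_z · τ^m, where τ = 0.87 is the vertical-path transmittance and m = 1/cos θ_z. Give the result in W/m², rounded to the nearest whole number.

308 W/m²

Hour angle H = 15° × (13.5 − 12) = 22.50°.
cos θ_z = sin(-62.3°) sin(5.6°) + cos(-62.3°) cos(5.6°) cos(22.50°) = -0.0864 + 0.4274 = 0.3410.
Air mass m = 1/cos θ_z = 1/0.3410 = 2.933; τ^m = 0.87^2.933 = 0.6647.
Surface direct beam = 1360 × 0.3410 × 0.6647 = 308.26 W/m².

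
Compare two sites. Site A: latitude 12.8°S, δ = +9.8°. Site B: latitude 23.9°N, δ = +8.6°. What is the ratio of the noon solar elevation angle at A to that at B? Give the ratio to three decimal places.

A: 90° − |-12.8 − (9.8)| = 67.40°.
B: 90° − |23.9 − (8.6)| = 74.70°.
Ratio A/B = 67.4000 / 74.7000 = 0.9023.

0.902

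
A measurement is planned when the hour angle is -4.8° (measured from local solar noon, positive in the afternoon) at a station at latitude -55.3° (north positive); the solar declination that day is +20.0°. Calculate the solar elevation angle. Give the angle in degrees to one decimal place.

cos θ_z = sin(-55.3°) sin(20.0°) + cos(-55.3°) cos(20.0°) cos(-4.80°) = -0.2812 + 0.5331 = 0.2519.
θ_z = arccos(0.2519) = 75.41°, so the elevation is 90° − 75.41° = 14.59°.

14.6°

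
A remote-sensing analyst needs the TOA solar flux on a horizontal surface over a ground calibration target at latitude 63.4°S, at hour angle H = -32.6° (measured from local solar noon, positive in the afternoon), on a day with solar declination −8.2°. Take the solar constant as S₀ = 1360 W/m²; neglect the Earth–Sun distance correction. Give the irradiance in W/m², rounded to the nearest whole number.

With φ = -63.4°, δ = -8.2°, H = -32.60°: sin φ sin δ = 0.1275, cos φ cos δ cos H = 0.3734, so cos θ_z = 0.5009.
Top-of-atmosphere irradiance = S₀ cos θ_z = 1360 × 0.5009 = 681.22 W/m².

681 W/m²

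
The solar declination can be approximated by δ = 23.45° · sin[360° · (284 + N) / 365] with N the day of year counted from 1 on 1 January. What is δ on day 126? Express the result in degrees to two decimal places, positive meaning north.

+16.40°

360 × (284 + 126) / 365 = 404.384°; sin(404.384°) = 0.6995.
δ = 23.45 × 0.6995 = 16.403° ≈ +16.40°.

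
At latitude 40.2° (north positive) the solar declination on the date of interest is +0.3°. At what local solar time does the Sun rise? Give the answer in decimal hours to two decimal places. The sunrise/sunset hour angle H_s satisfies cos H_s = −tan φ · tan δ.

The sunset hour angle satisfies cos H_s = −tan φ tan δ = -0.0044, giving H_s = 90.25°.
Sunrise is at 12 − H_s/15 = 12 − 6.017 = 5.983 h local solar time.

5.98 h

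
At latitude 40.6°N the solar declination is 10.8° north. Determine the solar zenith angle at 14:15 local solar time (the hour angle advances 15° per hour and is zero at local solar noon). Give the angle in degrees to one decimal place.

Hour angle H = 15° × (14.25 − 12) = 33.75°.
With φ = 40.6°, δ = 10.8°, H = 33.75°: sin φ sin δ = 0.1219, cos φ cos δ cos H = 0.6201, so cos θ_z = 0.7420.
θ_z = arccos(0.7420) = 42.10°.

42.1°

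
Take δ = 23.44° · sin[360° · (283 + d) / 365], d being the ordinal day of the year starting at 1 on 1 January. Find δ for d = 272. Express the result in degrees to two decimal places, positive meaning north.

-3.02°

360 × (283 + 272) / 365 = 547.397°; sin(547.397°) = -0.1287.
δ = 23.44 × -0.1287 = -3.017° ≈ -3.02°.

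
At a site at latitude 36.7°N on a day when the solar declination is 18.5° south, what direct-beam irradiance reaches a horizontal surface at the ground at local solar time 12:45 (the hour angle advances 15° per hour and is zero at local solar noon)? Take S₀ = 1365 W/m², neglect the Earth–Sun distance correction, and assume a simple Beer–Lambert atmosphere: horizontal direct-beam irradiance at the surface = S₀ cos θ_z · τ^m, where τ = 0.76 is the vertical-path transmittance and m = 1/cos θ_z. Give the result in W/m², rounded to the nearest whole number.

Hour angle H = 15° × (12.75 − 12) = 11.25°.
With φ = 36.7°, δ = -18.5°, H = 11.25°: sin φ sin δ = -0.1896, cos φ cos δ cos H = 0.7457, so cos θ_z = 0.5561.
Air mass m = 1/cos θ_z = 1/0.5561 = 1.798; τ^m = 0.76^1.798 = 0.6105.
Surface direct beam = 1365 × 0.5561 × 0.6105 = 463.42 W/m².

463 W/m²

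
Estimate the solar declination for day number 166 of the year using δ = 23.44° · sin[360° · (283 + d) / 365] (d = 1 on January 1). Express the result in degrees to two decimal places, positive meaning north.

+23.26°

360 × (283 + 166) / 365 = 442.849°; sin(442.849°) = 0.9922.
δ = 23.44 × 0.9922 = 23.257° ≈ +23.26°.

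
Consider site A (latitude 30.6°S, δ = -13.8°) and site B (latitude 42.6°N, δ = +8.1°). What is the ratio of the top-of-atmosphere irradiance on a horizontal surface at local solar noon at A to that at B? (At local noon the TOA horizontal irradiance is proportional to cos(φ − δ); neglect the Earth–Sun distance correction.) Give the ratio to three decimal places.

1.162

A: cos θ_z = cos(-30.6° − (-13.8°)) = 0.9573.
B: cos θ_z = cos(42.6° − (8.1°)) = 0.8241.
Ratio A/B = 0.9573 / 0.8241 = 1.1616.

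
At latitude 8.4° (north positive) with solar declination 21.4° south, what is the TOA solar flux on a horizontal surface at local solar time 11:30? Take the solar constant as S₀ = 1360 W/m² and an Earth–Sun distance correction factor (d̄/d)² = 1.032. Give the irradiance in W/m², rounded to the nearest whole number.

Hour angle H = 15° × (11.5 − 12) = -7.50°.
With φ = 8.4°, δ = -21.4°, H = -7.50°: sin φ sin δ = -0.0533, cos φ cos δ cos H = 0.9132, so cos θ_z = 0.8599.
Top-of-atmosphere irradiance = S₀ (d̄/d)² cos θ_z = 1360 × 1.032 × 0.8599 = 1206.89 W/m².

1207 W/m²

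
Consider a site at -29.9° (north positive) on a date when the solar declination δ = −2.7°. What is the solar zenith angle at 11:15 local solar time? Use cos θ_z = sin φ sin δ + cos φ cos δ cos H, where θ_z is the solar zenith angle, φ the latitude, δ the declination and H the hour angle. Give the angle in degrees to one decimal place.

Hour angle H = 15° × (11.25 − 12) = -11.25°.
cos θ_z = sin φ sin δ + cos φ cos δ cos H = (-0.4985)(-0.0471) + (0.8669)(0.9989)(0.9808) = 0.8728.
θ_z = arccos(0.8728) = 29.21°.

29.2°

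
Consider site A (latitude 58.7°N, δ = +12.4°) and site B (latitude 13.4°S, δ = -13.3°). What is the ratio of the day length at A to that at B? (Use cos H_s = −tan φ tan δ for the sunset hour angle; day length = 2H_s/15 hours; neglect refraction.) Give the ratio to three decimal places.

A: H_s = arccos(−tan 58.7° · tan 12.4°) = 111.20°, so 2H_s/15 = 14.8267 h.
B: H_s = arccos(−tan -13.4° · tan -13.3°) = 93.23°, so 2H_s/15 = 12.4307 h.
Ratio A/B = 14.8267 / 12.4307 = 1.1927.

1.193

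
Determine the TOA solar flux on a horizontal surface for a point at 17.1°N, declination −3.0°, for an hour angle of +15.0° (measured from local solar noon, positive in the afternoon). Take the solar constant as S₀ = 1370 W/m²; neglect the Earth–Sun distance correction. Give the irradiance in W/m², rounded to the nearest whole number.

1242 W/m²

With φ = 17.1°, δ = -3.0°, H = 15.00°: sin φ sin δ = -0.0154, cos φ cos δ cos H = 0.9220, so cos θ_z = 0.9066.
Top-of-atmosphere irradiance = S₀ cos θ_z = 1370 × 0.9066 = 1242.04 W/m².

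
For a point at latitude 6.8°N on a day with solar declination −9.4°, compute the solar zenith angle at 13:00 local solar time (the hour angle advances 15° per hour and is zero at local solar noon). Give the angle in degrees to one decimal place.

Hour angle H = 15° × (13 − 12) = 15.00°.
With φ = 6.8°, δ = -9.4°, H = 15.00°: sin φ sin δ = -0.0193, cos φ cos δ cos H = 0.9463, so cos θ_z = 0.9270.
θ_z = arccos(0.9270) = 22.03°.

22.0°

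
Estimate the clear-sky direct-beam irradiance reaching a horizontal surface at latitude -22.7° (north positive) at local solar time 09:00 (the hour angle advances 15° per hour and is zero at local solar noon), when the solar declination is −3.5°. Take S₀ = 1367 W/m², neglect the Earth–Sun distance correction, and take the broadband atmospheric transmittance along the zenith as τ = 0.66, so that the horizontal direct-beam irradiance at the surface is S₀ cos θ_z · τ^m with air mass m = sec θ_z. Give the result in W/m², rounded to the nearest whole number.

Hour angle H = 15° × (9 − 12) = -45.00°.
cos θ_z = sin φ sin δ + cos φ cos δ cos H = (-0.3859)(-0.0610) + (0.9225)(0.9981)(0.7071) = 0.6746.
Air mass m = 1/cos θ_z = 1/0.6746 = 1.482; τ^m = 0.66^1.482 = 0.5402.
Surface direct beam = 1367 × 0.6746 × 0.5402 = 498.16 W/m².

498 W/m²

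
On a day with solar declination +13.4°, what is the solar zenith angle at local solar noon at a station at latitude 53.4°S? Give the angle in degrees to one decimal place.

66.8°

At local solar noon the hour angle is zero, so the zenith angle is |φ − δ| = |-53.4° − (13.4°)| = 66.8°.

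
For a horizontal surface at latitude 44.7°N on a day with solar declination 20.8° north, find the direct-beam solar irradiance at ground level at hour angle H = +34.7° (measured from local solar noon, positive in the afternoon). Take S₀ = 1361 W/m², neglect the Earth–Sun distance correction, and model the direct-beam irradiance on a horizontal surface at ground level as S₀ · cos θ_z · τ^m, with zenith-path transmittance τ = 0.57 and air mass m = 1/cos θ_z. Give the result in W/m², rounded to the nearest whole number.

535 W/m²

With φ = 44.7°, δ = 20.8°, H = 34.70°: sin φ sin δ = 0.2498, cos φ cos δ cos H = 0.5463, so cos θ_z = 0.7961.
Air mass m = 1/cos θ_z = 1/0.7961 = 1.256; τ^m = 0.57^1.256 = 0.4936.
Surface direct beam = 1361 × 0.7961 × 0.4936 = 534.81 W/m².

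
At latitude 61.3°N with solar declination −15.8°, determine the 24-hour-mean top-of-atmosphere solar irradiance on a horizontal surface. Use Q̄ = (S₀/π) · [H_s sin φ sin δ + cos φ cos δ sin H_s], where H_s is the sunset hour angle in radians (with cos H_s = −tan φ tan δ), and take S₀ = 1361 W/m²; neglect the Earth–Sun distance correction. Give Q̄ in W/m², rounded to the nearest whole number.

65 W/m²

cos H_s = −tan(61.3°) · tan(-15.8°) = 0.5169, so H_s = arccos(0.5169) = 58.88°. In radians, H_s = 1.0276.
H_s sin φ sin δ = 1.0276 × 0.8771 × -0.2723 = -0.2454.
cos φ cos δ sin H_s = 0.4802 × 0.9622 × 0.8561 = 0.3956.
Q̄ = (1361/π) × (-0.2454 + 0.3956) = 433.22 × 0.1502 = 65.07 W/m².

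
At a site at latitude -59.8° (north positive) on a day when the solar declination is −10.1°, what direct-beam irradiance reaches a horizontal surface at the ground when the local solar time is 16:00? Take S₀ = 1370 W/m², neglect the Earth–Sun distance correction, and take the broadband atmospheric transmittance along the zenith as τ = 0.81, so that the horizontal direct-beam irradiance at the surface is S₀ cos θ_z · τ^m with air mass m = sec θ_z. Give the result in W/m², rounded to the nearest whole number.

323 W/m²

Hour angle H = 15° × (16 − 12) = 60.00°.
cos θ_z = sin φ sin δ + cos φ cos δ cos H = (-0.8643)(-0.1754) + (0.5030)(0.9845)(0.5000) = 0.3992.
Air mass m = 1/cos θ_z = 1/0.3992 = 2.505; τ^m = 0.81^2.505 = 0.5899.
Surface direct beam = 1370 × 0.3992 × 0.5899 = 322.62 W/m².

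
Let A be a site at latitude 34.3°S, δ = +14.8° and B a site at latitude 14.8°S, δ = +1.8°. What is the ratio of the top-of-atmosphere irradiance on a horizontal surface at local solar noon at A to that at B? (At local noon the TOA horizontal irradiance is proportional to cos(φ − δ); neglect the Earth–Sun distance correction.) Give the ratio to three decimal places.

A: cos θ_z = cos(-34.3° − (14.8°)) = 0.6547.
B: cos θ_z = cos(-14.8° − (1.8°)) = 0.9583.
Ratio A/B = 0.6547 / 0.9583 = 0.6832.

0.683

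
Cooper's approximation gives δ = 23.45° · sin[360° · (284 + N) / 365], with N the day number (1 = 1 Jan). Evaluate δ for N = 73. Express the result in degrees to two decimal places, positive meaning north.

-3.22°

360 × (284 + 73) / 365 = 352.110°; sin(352.110°) = -0.1373.
δ = 23.45 × -0.1373 = -3.220° ≈ -3.22°.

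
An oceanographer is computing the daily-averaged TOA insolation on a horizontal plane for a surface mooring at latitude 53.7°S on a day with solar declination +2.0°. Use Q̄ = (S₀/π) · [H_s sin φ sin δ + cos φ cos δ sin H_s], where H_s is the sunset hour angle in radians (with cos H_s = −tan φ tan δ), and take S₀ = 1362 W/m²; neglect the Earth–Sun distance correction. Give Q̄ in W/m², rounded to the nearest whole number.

−tan φ tan δ = −(-1.3613)(0.0349) = 0.0475; H_s = arccos(0.0475) = 87.28°. In radians, H_s = 1.5233.
H_s sin φ sin δ = 1.5233 × -0.8059 × 0.0349 = -0.0428.
cos φ cos δ sin H_s = 0.5920 × 0.9994 × 0.9989 = 0.5910.
Q̄ = (1362/π) × (-0.0428 + 0.5910) = 433.54 × 0.5482 = 237.67 W/m².

238 W/m²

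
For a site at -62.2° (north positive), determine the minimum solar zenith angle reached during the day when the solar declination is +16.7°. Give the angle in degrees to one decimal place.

At local solar noon the hour angle is zero, so the zenith angle is |φ − δ| = |-62.2° − (16.7°)| = 78.9°.

78.9°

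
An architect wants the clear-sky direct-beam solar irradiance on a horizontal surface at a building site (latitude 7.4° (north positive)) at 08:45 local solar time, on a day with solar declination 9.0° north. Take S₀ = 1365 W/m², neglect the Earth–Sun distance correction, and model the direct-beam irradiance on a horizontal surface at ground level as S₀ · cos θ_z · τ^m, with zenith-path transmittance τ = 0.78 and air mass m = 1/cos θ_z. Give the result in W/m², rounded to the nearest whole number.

Hour angle H = 15° × (8.75 − 12) = -48.75°.
cos θ_z = sin(7.4°) sin(9.0°) + cos(7.4°) cos(9.0°) cos(-48.75°) = 0.0201 + 0.6458 = 0.6659.
Air mass m = 1/cos θ_z = 1/0.6659 = 1.502; τ^m = 0.78^1.502 = 0.6885.
Surface direct beam = 1365 × 0.6659 × 0.6885 = 625.81 W/m².

626 W/m²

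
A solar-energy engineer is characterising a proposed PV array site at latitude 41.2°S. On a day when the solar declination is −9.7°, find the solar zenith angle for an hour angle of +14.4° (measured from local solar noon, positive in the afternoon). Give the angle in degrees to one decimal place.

34.0°

cos θ_z = sin φ sin δ + cos φ cos δ cos H = (-0.6587)(-0.1685) + (0.7524)(0.9857)(0.9686) = 0.8293.
θ_z = arccos(0.8293) = 33.97°.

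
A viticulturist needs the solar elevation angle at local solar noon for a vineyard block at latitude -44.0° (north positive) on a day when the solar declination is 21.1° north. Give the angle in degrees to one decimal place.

At local solar noon the hour angle is zero, so the elevation is 90° − |φ − δ| = 90° − |-44.0° − (21.1°)| = 90° − 65.1° = 24.9°.

24.9°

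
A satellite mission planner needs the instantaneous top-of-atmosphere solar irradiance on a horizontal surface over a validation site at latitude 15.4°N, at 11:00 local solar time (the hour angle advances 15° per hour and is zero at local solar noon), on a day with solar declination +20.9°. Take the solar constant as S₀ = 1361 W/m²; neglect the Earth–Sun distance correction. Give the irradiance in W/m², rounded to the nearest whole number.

Hour angle H = 15° × (11 − 12) = -15.00°.
With φ = 15.4°, δ = 20.9°, H = -15.00°: sin φ sin δ = 0.0947, cos φ cos δ cos H = 0.8700, so cos θ_z = 0.9647.
Top-of-atmosphere irradiance = S₀ cos θ_z = 1361 × 0.9647 = 1312.96 W/m².

1313 W/m²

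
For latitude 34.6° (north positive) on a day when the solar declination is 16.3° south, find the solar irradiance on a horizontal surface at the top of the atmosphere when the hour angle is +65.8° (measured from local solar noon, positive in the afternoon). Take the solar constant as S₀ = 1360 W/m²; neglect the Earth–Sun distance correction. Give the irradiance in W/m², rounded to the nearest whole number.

224 W/m²

cos θ_z = sin φ sin δ + cos φ cos δ cos H = (0.5678)(-0.2807) + (0.8231)(0.9598)(0.4099) = 0.1644.
Top-of-atmosphere irradiance = S₀ cos θ_z = 1360 × 0.1644 = 223.58 W/m².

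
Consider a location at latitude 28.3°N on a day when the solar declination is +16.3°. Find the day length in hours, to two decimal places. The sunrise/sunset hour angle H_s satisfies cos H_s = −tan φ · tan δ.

13.21 hours

−tan φ tan δ = −(0.5384)(0.2924) = -0.1574; H_s = arccos(-0.1574) = 99.06°.
Day length = 2 H_s / 15° h⁻¹ = 198.12° / 15 = 13.208 h.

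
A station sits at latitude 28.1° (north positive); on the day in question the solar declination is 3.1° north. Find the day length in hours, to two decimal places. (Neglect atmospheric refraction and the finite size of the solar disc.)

12.22 hours

The sunset hour angle satisfies cos H_s = −tan φ tan δ = -0.0289, giving H_s = 91.66°.
Day length = 2 H_s / 15° h⁻¹ = 183.32° / 15 = 12.221 h.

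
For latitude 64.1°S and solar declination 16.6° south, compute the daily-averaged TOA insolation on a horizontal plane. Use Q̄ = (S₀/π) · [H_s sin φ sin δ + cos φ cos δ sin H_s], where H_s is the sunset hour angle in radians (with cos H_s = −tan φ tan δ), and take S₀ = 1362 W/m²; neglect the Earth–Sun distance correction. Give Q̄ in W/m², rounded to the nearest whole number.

392 W/m²

The sunset hour angle satisfies cos H_s = −tan φ tan δ = -0.6139, giving H_s = 127.87°. In radians, H_s = 2.2318.
H_s sin φ sin δ = 2.2318 × -0.8996 × -0.2857 = 0.5736.
cos φ cos δ sin H_s = 0.4368 × 0.9583 × 0.7894 = 0.3304.
Q̄ = (1362/π) × (0.5736 + 0.3304) = 433.54 × 0.9040 = 391.92 W/m².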